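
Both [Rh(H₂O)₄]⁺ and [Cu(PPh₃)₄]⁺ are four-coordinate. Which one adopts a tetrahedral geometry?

For [Rh(H₂O)₄]⁺: Ligand charges: water is neutral. With an overall charge of +1 the rhodium centre must be in the +1 oxidation state. Rhodium is a group-9 element; Rh(I) is therefore d⁸. A 4d d⁸ ion has a large crystal-field splitting; square planar leaves the high-energy d_{x²−y²} orbital empty and maximises CFSE. → square planar.
For [Cu(PPh₃)₄]⁺: Summing ligand charges against the +1 overall charge gives an oxidation state of +1 for copper. Group 11 minus oxidation state 1 gives a d¹⁰ configuration. A d¹⁰ ion has no crystal-field stabilisation preference between square planar and tetrahedral, so four ligands adopt the sterically favoured tetrahedral geometry. → tetrahedral.

[Cu(PPh₃)₄]⁺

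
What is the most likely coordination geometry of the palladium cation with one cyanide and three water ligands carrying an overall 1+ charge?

square planar

Ligand charges: each cyanide is −1; water is neutral. With an overall charge of +1 the palladium centre must be in the +2 oxidation state.
Palladium is a group-10 element; Pd(II) is therefore d⁸.
Coordination number: 4.
A 4d d⁸ ion has a large crystal-field splitting; square planar leaves the high-energy d_{x²−y²} orbital empty and maximises CFSE.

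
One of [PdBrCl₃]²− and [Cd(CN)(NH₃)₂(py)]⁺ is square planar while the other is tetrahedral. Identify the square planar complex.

[PdBrCl₃]²−

For [PdBrCl₃]²−: Summing ligand charges against the −2 overall charge gives an oxidation state of +2 for palladium. Palladium is a group-10 element; Pd(II) is therefore d⁸. A 4d d⁸ ion has a large crystal-field splitting; square planar leaves the high-energy d_{x²−y²} orbital empty and maximises CFSE. → square planar.
For [Cd(CN)(NH₃)₂(py)]⁺: Ligand charges: each cyanide is −1; ammonia is neutral; pyridine is neutral. With an overall charge of +1 the cadmium centre must be in the +2 oxidation state. Group 12 minus oxidation state 2 gives a d¹⁰ configuration. A d¹⁰ ion has no crystal-field stabilisation preference between square planar and tetrahedral, so four ligands adopt the sterically favoured tetrahedral geometry. → tetrahedral.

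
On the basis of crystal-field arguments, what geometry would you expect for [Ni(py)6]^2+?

octahedral

Summing ligand charges against the +2 overall charge gives an oxidation state of +2 for nickel.
Group 10 minus oxidation state 2 gives a d⁸ configuration.
With 6 monodentate ligands the coordination number is 6.
Six donors around a single metal centre give an octahedral coordination sphere.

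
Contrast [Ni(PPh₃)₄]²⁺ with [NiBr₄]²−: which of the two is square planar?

For [Ni(PPh₃)₄]²⁺: Ligand charges: triphenylphosphine is neutral. With an overall charge of +2 the nickel centre must be in the +2 oxidation state. Ni sits in group 10, so the d-electron count is 10 − 2 = 8. Triphenylphosphine is a strong-field ligand (high in the spectrochemical series). A 3d d⁸ ion with strong-field ligands gains enough CFSE to favour square planar over tetrahedral. → square planar.
For [NiBr₄]²−: Ligand charges: each bromide is −1. With an overall charge of −2 the nickel centre must be in the +2 oxidation state. Ni sits in group 10, so the d-electron count is 10 − 2 = 8. Bromide is a weak-field ligand. With weak-field ligands the CFSE gain from square planar is small, so a 3d d⁸ ion takes the sterically preferred tetrahedral geometry. → tetrahedral.

[Ni(PPh₃)₄]²⁺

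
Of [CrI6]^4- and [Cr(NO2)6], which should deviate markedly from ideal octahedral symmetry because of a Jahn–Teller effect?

[CrI6]^4-

[CrI6]^4-: Ligand charges: each iodide is −1. With an overall charge of −4 the chromium centre must be in the +2 oxidation state. Cr sits in group 6, so the d-electron count is 6 − 2 = 4. Iodide is a weak-field ligand for a first-row metal, so the complex is high-spin. The t₂g³e_g¹ (high-spin) configuration has an unevenly filled e_g set; the Jahn–Teller theorem predicts a tetragonal distortion (typically axial elongation) to lift the degeneracy.
[Cr(NO2)6]: Summing ligand charges against the 0 overall charge gives an oxidation state of +6 for chromium. Group 6 minus oxidation state 6 gives a d⁰ configuration. The d⁰ configuration leaves the e_g set evenly filled (or empty) — no strong Jahn–Teller driving force.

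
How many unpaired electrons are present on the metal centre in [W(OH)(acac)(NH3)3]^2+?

Each hydroxide is −1; each acetylacetonate is −1; ammonia is neutral; balancing the +2 overall charge requires W(IV).
W sits in group 6, so the d-electron count is 6 − 4 = 2.
Counting donor atoms: 1×hydroxide (monodentate) → 1 donor; 1×acetylacetonate (bidentate) → 2 donors; 3×ammonia (monodentate) → 3 donors. Coordination number = 6.
In an octahedral field the d² configuration is t₂g²e_g⁰ (only one arrangement possible), giving 2 unpaired electrons.

2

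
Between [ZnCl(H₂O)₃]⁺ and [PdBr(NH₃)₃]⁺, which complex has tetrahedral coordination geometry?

[ZnCl(H₂O)₃]⁺

For [ZnCl(H₂O)₃]⁺: Each chloride is −1; water is neutral; balancing the +1 overall charge requires Zn(II). Group 12 minus oxidation state 2 gives a d¹⁰ configuration. A d¹⁰ ion has no crystal-field stabilisation preference between square planar and tetrahedral, so four ligands adopt the sterically favoured tetrahedral geometry. → tetrahedral.
For [PdBr(NH₃)₃]⁺: Each bromide is −1; ammonia is neutral; balancing the +1 overall charge requires Pd(II). Group 10 minus oxidation state 2 gives a d⁸ configuration. A 4d d⁸ ion has a large crystal-field splitting; square planar leaves the high-energy d_{x²−y²} orbital empty and maximises CFSE. → square planar.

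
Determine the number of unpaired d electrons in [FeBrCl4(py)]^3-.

4

Each bromide is −1; each chloride is −1; pyridine is neutral; balancing the −3 overall charge requires Fe(II).
Fe sits in group 8, so the d-electron count is 8 − 2 = 6.
The spin state decides the count: Bromide and chloride are weak-field ligands for a first-row metal, so the complex is high-spin.
An octahedral high-spin d⁶ ion is t₂g⁴e_g², giving 4 unpaired electrons.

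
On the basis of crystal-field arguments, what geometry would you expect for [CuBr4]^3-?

Each bromide is −1; balancing the −3 overall charge requires Cu(I).
Group 11 minus oxidation state 1 gives a d¹⁰ configuration.
Coordination number: 4.
A d¹⁰ ion has no crystal-field stabilisation preference between square planar and tetrahedral, so four ligands adopt the sterically favoured tetrahedral geometry.

tetrahedral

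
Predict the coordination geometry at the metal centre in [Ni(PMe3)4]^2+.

square planar

Summing ligand charges against the +2 overall charge gives an oxidation state of +2 for nickel.
Ni sits in group 10, so the d-electron count is 10 − 2 = 8.
With 4 monodentate ligands the coordination number is 4.
Trimethylphosphine is a strong-field ligand (high in the spectrochemical series).
A 3d d⁸ ion with strong-field ligands gains enough CFSE to favour square planar over tetrahedral.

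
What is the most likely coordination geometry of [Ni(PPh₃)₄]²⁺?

square planar

Triphenylphosphine is neutral; balancing the +2 overall charge requires Ni(II).
Ni sits in group 10, so the d-electron count is 10 − 2 = 8.
With 4 monodentate ligands the coordination number is 4.
Triphenylphosphine is a strong-field ligand (high in the spectrochemical series).
A 3d d⁸ ion with strong-field ligands gains enough CFSE to favour square planar over tetrahedral.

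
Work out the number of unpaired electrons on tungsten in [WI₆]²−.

2 unpaired electrons

Summing ligand charges against the −2 overall charge gives an oxidation state of +4 for tungsten.
Group 6 minus oxidation state 4 gives a d² configuration.
In an octahedral field the d² configuration is t₂g²e_g⁰ (only one arrangement possible), giving 2 unpaired electrons.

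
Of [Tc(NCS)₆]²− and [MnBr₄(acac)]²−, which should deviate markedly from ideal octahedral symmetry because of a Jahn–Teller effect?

[Tc(NCS)₆]²−: Each isothiocyanate is −1; balancing the −2 overall charge requires Tc(IV). Tc sits in group 7, so the d-electron count is 7 − 4 = 3. The d³ configuration leaves the e_g set evenly filled (or empty) — no strong Jahn–Teller driving force.
[MnBr₄(acac)]²−: Each bromide is −1; each acetylacetonate is −1; balancing the −2 overall charge requires Mn(III). Group 7 minus oxidation state 3 gives a d⁴ configuration. Acetylacetonate and bromide are weak-field ligands for a first-row metal, so the complex is high-spin. The t₂g³e_g¹ (high-spin) configuration has an unevenly filled e_g set; the Jahn–Teller theorem predicts a tetragonal distortion (typically axial elongation) to lift the degeneracy.

[MnBr₄(acac)]²−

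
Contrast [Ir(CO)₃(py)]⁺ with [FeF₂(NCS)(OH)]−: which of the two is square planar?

For [Ir(CO)₃(py)]⁺: Carbonyl is neutral; pyridine is neutral; balancing the +1 overall charge requires Ir(I). Ir sits in group 9, so the d-electron count is 9 − 1 = 8. A 5d d⁸ ion has a large crystal-field splitting; square planar leaves the high-energy d_{x²−y²} orbital empty and maximises CFSE. → square planar.
For [FeF₂(NCS)(OH)]−: Summing ligand charges against the −1 overall charge gives an oxidation state of +3 for iron. Iron is a group-8 element; Fe(III) is therefore d⁵. A high-spin d⁵ ion has zero CFSE in either geometry, so four ligands adopt the sterically favoured tetrahedral geometry. → tetrahedral.

[Ir(CO)₃(py)]⁺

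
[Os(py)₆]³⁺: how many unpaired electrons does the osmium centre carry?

Summing ligand charges against the +3 overall charge gives an oxidation state of +3 for osmium.
Group 8 minus oxidation state 3 gives a d⁵ configuration.
The spin state decides the count: a 5d ion has a large Δₒ and is invariably low-spin.
An octahedral low-spin d⁵ ion is t₂g⁵e_g⁰, giving 1 unpaired electron.

1 unpaired electron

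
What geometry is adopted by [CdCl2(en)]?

tetrahedral

Ligand charges: each chloride is −1; ethylenediamine is neutral. With an overall charge of 0 the cadmium centre must be in the +2 oxidation state.
Cd sits in group 12, so the d-electron count is 12 − 2 = 10.
Counting donor atoms: 2×chloride (monodentate) → 2 donors; 1×ethylenediamine (bidentate) → 2 donors. Coordination number = 4.
A d¹⁰ ion has no crystal-field stabilisation preference between square planar and tetrahedral, so four ligands adopt the sterically favoured tetrahedral geometry.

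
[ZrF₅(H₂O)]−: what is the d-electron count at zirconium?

Each fluoride is −1; water is neutral; balancing the −1 overall charge requires Zr(IV).
Zr sits in group 4, so the d-electron count is 4 − 4 = 0.

d⁰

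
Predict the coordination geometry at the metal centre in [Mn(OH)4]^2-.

Each hydroxide is −1; balancing the −2 overall charge requires Mn(II).
Manganese is a group-7 element; Mn(II) is therefore d⁵.
Coordination number: 4.
Hydroxide is a weak-field ligand.
A high-spin d⁵ ion has zero CFSE in either geometry, so four ligands adopt the sterically favoured tetrahedral geometry.

tetrahedral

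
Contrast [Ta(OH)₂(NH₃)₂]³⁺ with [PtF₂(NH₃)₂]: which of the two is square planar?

For [Ta(OH)₂(NH₃)₂]³⁺: Each hydroxide is −1; ammonia is neutral; balancing the +3 overall charge requires Ta(V). Group 5 minus oxidation state 5 gives a d⁰ configuration. A d⁰ ion has no crystal-field stabilisation preference between square planar and tetrahedral, so four ligands adopt the sterically favoured tetrahedral geometry. → tetrahedral.
For [PtF₂(NH₃)₂]: Each fluoride is −1; ammonia is neutral; balancing the 0 overall charge requires Pt(II). Platinum is a group-10 element; Pt(II) is therefore d⁸. A 5d d⁸ ion has a large crystal-field splitting; square planar leaves the high-energy d_{x²−y²} orbital empty and maximises CFSE. → square planar.

[PtF₂(NH₃)₂]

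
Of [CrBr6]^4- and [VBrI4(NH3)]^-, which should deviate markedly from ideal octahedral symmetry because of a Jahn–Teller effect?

[CrBr6]^4-

[CrBr6]^4-: Summing ligand charges against the −4 overall charge gives an oxidation state of +2 for chromium. Group 6 minus oxidation state 2 gives a d⁴ configuration. Bromide is a weak-field ligand for a first-row metal, so the complex is high-spin. The t₂g³e_g¹ (high-spin) configuration has an unevenly filled e_g set; the Jahn–Teller theorem predicts a tetragonal distortion (typically axial elongation) to lift the degeneracy.
[VBrI4(NH3)]^-: Ligand charges: each bromide is −1; each iodide is −1; ammonia is neutral. With an overall charge of −1 the vanadium centre must be in the +4 oxidation state. Group 5 minus oxidation state 4 gives a d¹ configuration. The d¹ configuration leaves the e_g set evenly filled (or empty) — no strong Jahn–Teller driving force.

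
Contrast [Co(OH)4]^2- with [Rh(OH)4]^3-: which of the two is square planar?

[Rh(OH)4]^3-

For [Co(OH)4]^2-: Summing ligand charges against the −2 overall charge gives an oxidation state of +2 for cobalt. Co sits in group 9, so the d-electron count is 9 − 2 = 7. For a high-spin 3d d⁷ ion with weak-field ligands the small Δₜ gives little square-planar CFSE advantage, so four ligands adopt the sterically favoured tetrahedral geometry. → tetrahedral.
For [Rh(OH)4]^3-: Each hydroxide is −1; balancing the −3 overall charge requires Rh(I). Rhodium is a group-9 element; Rh(I) is therefore d⁸. A 4d d⁸ ion has a large crystal-field splitting; square planar leaves the high-energy d_{x²−y²} orbital empty and maximises CFSE. → square planar.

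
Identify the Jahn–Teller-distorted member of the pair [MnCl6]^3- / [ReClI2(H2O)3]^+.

[MnCl6]^3-

[MnCl6]^3-: Summing ligand charges against the −3 overall charge gives an oxidation state of +3 for manganese. Manganese is a group-7 element; Mn(III) is therefore d⁴. Chloride is a weak-field ligand for a first-row metal, so the complex is high-spin. The t₂g³e_g¹ (high-spin) configuration has an unevenly filled e_g set; the Jahn–Teller theorem predicts a tetragonal distortion (typically axial elongation) to lift the degeneracy.
[ReClI2(H2O)3]^+: Each chloride is −1; each iodide is −1; water is neutral; balancing the +1 overall charge requires Re(IV). Group 7 minus oxidation state 4 gives a d³ configuration. The d³ configuration leaves the e_g set evenly filled (or empty) — no strong Jahn–Teller driving force.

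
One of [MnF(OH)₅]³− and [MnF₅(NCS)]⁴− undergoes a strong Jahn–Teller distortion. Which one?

[MnF(OH)₅]³−: Each fluoride is −1; each hydroxide is −1; balancing the −3 overall charge requires Mn(III). Mn sits in group 7, so the d-electron count is 7 − 3 = 4. Fluoride and hydroxide are weak-field ligands for a first-row metal, so the complex is high-spin. The t₂g³e_g¹ (high-spin) configuration has an unevenly filled e_g set; the Jahn–Teller theorem predicts a tetragonal distortion (typically axial elongation) to lift the degeneracy.
[MnF₅(NCS)]⁴−: Ligand charges: each fluoride is −1; each isothiocyanate is −1. With an overall charge of −4 the manganese centre must be in the +2 oxidation state. Mn sits in group 7, so the d-electron count is 7 − 2 = 5. Fluoride and isothiocyanate are weak-field ligands for a first-row metal, so the complex is high-spin. The d⁵ configuration leaves the e_g set evenly filled (or empty) — no strong Jahn–Teller driving force.

[MnF(OH)₅]³−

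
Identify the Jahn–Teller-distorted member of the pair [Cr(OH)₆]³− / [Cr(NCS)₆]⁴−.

[Cr(NCS)₆]⁴−

[Cr(OH)₆]³−: Summing ligand charges against the −3 overall charge gives an oxidation state of +3 for chromium. Cr sits in group 6, so the d-electron count is 6 − 3 = 3. The d³ configuration leaves the e_g set evenly filled (or empty) — no strong Jahn–Teller driving force.
[Cr(NCS)₆]⁴−: Summing ligand charges against the −4 overall charge gives an oxidation state of +2 for chromium. Group 6 minus oxidation state 2 gives a d⁴ configuration. Isothiocyanate is a weak-field ligand for a first-row metal, so the complex is high-spin. The t₂g³e_g¹ (high-spin) configuration has an unevenly filled e_g set; the Jahn–Teller theorem predicts a tetragonal distortion (typically axial elongation) to lift the degeneracy.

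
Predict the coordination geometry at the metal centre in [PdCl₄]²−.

square planar

Summing ligand charges against the −2 overall charge gives an oxidation state of +2 for palladium.
Pd sits in group 10, so the d-electron count is 10 − 2 = 8.
With 4 monodentate ligands the coordination number is 4.
A 4d d⁸ ion has a large crystal-field splitting; square planar leaves the high-energy d_{x²−y²} orbital empty and maximises CFSE.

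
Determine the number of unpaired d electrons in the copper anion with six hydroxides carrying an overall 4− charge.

Each hydroxide is −1; balancing the −4 overall charge requires Cu(II).
Copper is a group-11 element; Cu(II) is therefore d⁹.
In an octahedral field the d⁹ configuration is t₂g⁶e_g³ (only one arrangement possible), giving 1 unpaired electron.

1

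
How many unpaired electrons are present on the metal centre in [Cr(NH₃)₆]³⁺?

3

Ammonia is neutral; balancing the +3 overall charge requires Cr(III).
Group 6 minus oxidation state 3 gives a d³ configuration.
In an octahedral field the d³ configuration is t₂g³e_g⁰ (only one arrangement possible), giving 3 unpaired electrons.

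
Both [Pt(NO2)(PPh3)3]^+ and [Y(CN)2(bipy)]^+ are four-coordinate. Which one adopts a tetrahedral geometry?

For [Pt(NO2)(PPh3)3]^+: Summing ligand charges against the +1 overall charge gives an oxidation state of +2 for platinum. Group 10 minus oxidation state 2 gives a d⁸ configuration. A 5d d⁸ ion has a large crystal-field splitting; square planar leaves the high-energy d_{x²−y²} orbital empty and maximises CFSE. → square planar.
For [Y(CN)2(bipy)]^+: Ligand charges: each cyanide is −1; 2,2′-bipyridine is neutral. With an overall charge of +1 the yttrium centre must be in the +3 oxidation state. Y sits in group 3, so the d-electron count is 3 − 3 = 0. A d⁰ ion has no crystal-field stabilisation preference between square planar and tetrahedral, so four ligands adopt the sterically favoured tetrahedral geometry. → tetrahedral.

[Y(CN)2(bipy)]^+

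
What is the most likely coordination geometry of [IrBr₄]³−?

Ligand charges: each bromide is −1. With an overall charge of −3 the iridium centre must be in the +1 oxidation state.
Group 9 minus oxidation state 1 gives a d⁸ configuration.
With 4 monodentate ligands the coordination number is 4.
A 5d d⁸ ion has a large crystal-field splitting; square planar leaves the high-energy d_{x²−y²} orbital empty and maximises CFSE.

square planar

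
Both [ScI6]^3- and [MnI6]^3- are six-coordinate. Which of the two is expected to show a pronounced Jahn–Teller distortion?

[MnI6]^3-

[ScI6]^3-: Each iodide is −1; balancing the −3 overall charge requires Sc(III). Sc sits in group 3, so the d-electron count is 3 − 3 = 0. The d⁰ configuration leaves the e_g set evenly filled (or empty) — no strong Jahn–Teller driving force.
[MnI6]^3-: Each iodide is −1; balancing the −3 overall charge requires Mn(III). Mn sits in group 7, so the d-electron count is 7 − 3 = 4. Iodide is a weak-field ligand for a first-row metal, so the complex is high-spin. The t₂g³e_g¹ (high-spin) configuration has an unevenly filled e_g set; the Jahn–Teller theorem predicts a tetragonal distortion (typically axial elongation) to lift the degeneracy.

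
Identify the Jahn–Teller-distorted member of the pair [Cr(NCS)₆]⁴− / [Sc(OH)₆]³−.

[Cr(NCS)₆]⁴−: Summing ligand charges against the −4 overall charge gives an oxidation state of +2 for chromium. Cr sits in group 6, so the d-electron count is 6 − 2 = 4. Isothiocyanate is a weak-field ligand for a first-row metal, so the complex is high-spin. The t₂g³e_g¹ (high-spin) configuration has an unevenly filled e_g set; the Jahn–Teller theorem predicts a tetragonal distortion (typically axial elongation) to lift the degeneracy.
[Sc(OH)₆]³−: Summing ligand charges against the −3 overall charge gives an oxidation state of +3 for scandium. Sc sits in group 3, so the d-electron count is 3 − 3 = 0. The d⁰ configuration leaves the e_g set evenly filled (or empty) — no strong Jahn–Teller driving force.

[Cr(NCS)₆]⁴−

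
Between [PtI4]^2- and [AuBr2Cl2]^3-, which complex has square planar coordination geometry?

For [PtI4]^2-: Summing ligand charges against the −2 overall charge gives an oxidation state of +2 for platinum. Pt sits in group 10, so the d-electron count is 10 − 2 = 8. A 5d d⁸ ion has a large crystal-field splitting; square planar leaves the high-energy d_{x²−y²} orbital empty and maximises CFSE. → square planar.
For [AuBr2Cl2]^3-: Each bromide is −1; each chloride is −1; balancing the −3 overall charge requires Au(I). Group 11 minus oxidation state 1 gives a d¹⁰ configuration. A d¹⁰ ion has no crystal-field stabilisation preference between square planar and tetrahedral, so four ligands adopt the sterically favoured tetrahedral geometry. → tetrahedral.

[PtI4]^2-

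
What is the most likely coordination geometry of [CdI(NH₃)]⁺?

linear

Summing ligand charges against the +1 overall charge gives an oxidation state of +2 for cadmium.
Cadmium is a group-12 element; Cd(II) is therefore d¹⁰.
With 2 monodentate ligands the coordination number is 2.
A d¹⁰ ion with only two ligands adopts a linear arrangement (sp hybridisation; no CFSE preference).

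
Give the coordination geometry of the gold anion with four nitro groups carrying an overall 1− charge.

square planar

Ligand charges: each nitro (N-bound nitrite) is −1. With an overall charge of −1 the gold centre must be in the +3 oxidation state.
Au sits in group 11, so the d-electron count is 11 − 3 = 8.
With 4 monodentate ligands the coordination number is 4.
A 5d d⁸ ion has a large crystal-field splitting; square planar leaves the high-energy d_{x²−y²} orbital empty and maximises CFSE.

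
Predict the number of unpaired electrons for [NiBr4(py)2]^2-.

Each bromide is −1; pyridine is neutral; balancing the −2 overall charge requires Ni(II).
Ni sits in group 10, so the d-electron count is 10 − 2 = 8.
In an octahedral field the d⁸ configuration is t₂g⁶e_g² (only one arrangement possible), giving 2 unpaired electrons.

2 unpaired electrons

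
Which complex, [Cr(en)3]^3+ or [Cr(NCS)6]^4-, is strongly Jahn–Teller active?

[Cr(NCS)6]^4-

[Cr(en)3]^3+: Ligand charges: ethylenediamine is neutral. With an overall charge of +3 the chromium centre must be in the +3 oxidation state. Chromium is a group-6 element; Cr(III) is therefore d³. The d³ configuration leaves the e_g set evenly filled (or empty) — no strong Jahn–Teller driving force.
[Cr(NCS)6]^4-: Summing ligand charges against the −4 overall charge gives an oxidation state of +2 for chromium. Cr sits in group 6, so the d-electron count is 6 − 2 = 4. Isothiocyanate is a weak-field ligand for a first-row metal, so the complex is high-spin. The t₂g³e_g¹ (high-spin) configuration has an unevenly filled e_g set; the Jahn–Teller theorem predicts a tetragonal distortion (typically axial elongation) to lift the degeneracy.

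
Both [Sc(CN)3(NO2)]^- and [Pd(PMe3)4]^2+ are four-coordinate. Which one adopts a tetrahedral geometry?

[Sc(CN)3(NO2)]^-

For [Sc(CN)3(NO2)]^-: Each cyanide is −1; each nitro (N-bound nitrite) is −1; balancing the −1 overall charge requires Sc(III). Group 3 minus oxidation state 3 gives a d⁰ configuration. A d⁰ ion has no crystal-field stabilisation preference between square planar and tetrahedral, so four ligands adopt the sterically favoured tetrahedral geometry. → tetrahedral.
For [Pd(PMe3)4]^2+: Summing ligand charges against the +2 overall charge gives an oxidation state of +2 for palladium. Pd sits in group 10, so the d-electron count is 10 − 2 = 8. A 4d d⁸ ion has a large crystal-field splitting; square planar leaves the high-energy d_{x²−y²} orbital empty and maximises CFSE. → square planar.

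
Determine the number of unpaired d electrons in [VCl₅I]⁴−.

3 unpaired electrons

Ligand charges: each chloride is −1; each iodide is −1. With an overall charge of −4 the vanadium centre must be in the +2 oxidation state.
Group 5 minus oxidation state 2 gives a d³ configuration.
In an octahedral field the d³ configuration is t₂g³e_g⁰ (only one arrangement possible), giving 3 unpaired electrons.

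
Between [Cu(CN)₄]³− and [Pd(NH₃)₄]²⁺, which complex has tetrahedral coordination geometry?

[Cu(CN)₄]³−

For [Cu(CN)₄]³−: Ligand charges: each cyanide is −1. With an overall charge of −3 the copper centre must be in the +1 oxidation state. Cu sits in group 11, so the d-electron count is 11 − 1 = 10. A d¹⁰ ion has no crystal-field stabilisation preference between square planar and tetrahedral, so four ligands adopt the sterically favoured tetrahedral geometry. → tetrahedral.
For [Pd(NH₃)₄]²⁺: Summing ligand charges against the +2 overall charge gives an oxidation state of +2 for palladium. Group 10 minus oxidation state 2 gives a d⁸ configuration. A 4d d⁸ ion has a large crystal-field splitting; square planar leaves the high-energy d_{x²−y²} orbital empty and maximises CFSE. → square planar.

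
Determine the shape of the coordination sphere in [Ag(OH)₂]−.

Ligand charges: each hydroxide is −1. With an overall charge of −1 the silver centre must be in the +1 oxidation state.
Silver is a group-11 element; Ag(I) is therefore d¹⁰.
Coordination number: 2.
A d¹⁰ ion with only two ligands adopts a linear arrangement (sp hybridisation; no CFSE preference).

linear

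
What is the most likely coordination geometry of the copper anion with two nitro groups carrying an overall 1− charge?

Each nitro (N-bound nitrite) is −1; balancing the −1 overall charge requires Cu(I).
Copper is a group-11 element; Cu(I) is therefore d¹⁰.
Coordination number: 2.
A d¹⁰ ion with only two ligands adopts a linear arrangement (sp hybridisation; no CFSE preference).

linear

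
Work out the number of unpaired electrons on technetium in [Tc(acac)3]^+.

3

Each acetylacetonate is −1; balancing the +1 overall charge requires Tc(IV).
Group 7 minus oxidation state 4 gives a d³ configuration.
Counting donor atoms: 3×acetylacetonate (bidentate) → 6 donors. Coordination number = 6.
In an octahedral field the d³ configuration is t₂g³e_g⁰ (only one arrangement possible), giving 3 unpaired electrons.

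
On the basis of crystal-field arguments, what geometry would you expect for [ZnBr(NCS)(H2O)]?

Summing ligand charges against the 0 overall charge gives an oxidation state of +2 for zinc.
Group 12 minus oxidation state 2 gives a d¹⁰ configuration.
With 3 monodentate ligands the coordination number is 3.
Three ligands around a d¹⁰ centre minimise repulsion in a trigonal-planar arrangement.

trigonal planar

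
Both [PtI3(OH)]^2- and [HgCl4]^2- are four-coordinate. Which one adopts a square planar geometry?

For [PtI3(OH)]^2-: Each iodide is −1; each hydroxide is −1; balancing the −2 overall charge requires Pt(II). Platinum is a group-10 element; Pt(II) is therefore d⁸. A 5d d⁸ ion has a large crystal-field splitting; square planar leaves the high-energy d_{x²−y²} orbital empty and maximises CFSE. → square planar.
For [HgCl4]^2-: Summing ligand charges against the −2 overall charge gives an oxidation state of +2 for mercury. Mercury is a group-12 element; Hg(II) is therefore d¹⁰. A d¹⁰ ion has no crystal-field stabilisation preference between square planar and tetrahedral, so four ligands adopt the sterically favoured tetrahedral geometry. → tetrahedral.

[PtI3(OH)]^2-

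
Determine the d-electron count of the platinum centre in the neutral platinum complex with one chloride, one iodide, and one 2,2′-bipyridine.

Each chloride is −1; each iodide is −1; 2,2′-bipyridine is neutral; balancing the 0 overall charge requires Pt(II).
Platinum is a group-10 element; Pt(II) is therefore d⁸.

d⁸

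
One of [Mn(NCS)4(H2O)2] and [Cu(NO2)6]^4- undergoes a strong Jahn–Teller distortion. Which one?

[Mn(NCS)4(H2O)2]: Each isothiocyanate is −1; water is neutral; balancing the 0 overall charge requires Mn(IV). Mn sits in group 7, so the d-electron count is 7 − 4 = 3. The d³ configuration leaves the e_g set evenly filled (or empty) — no strong Jahn–Teller driving force.
[Cu(NO2)6]^4-: Summing ligand charges against the −4 overall charge gives an oxidation state of +2 for copper. Group 11 minus oxidation state 2 gives a d⁹ configuration. The t₂g⁶e_g³ configuration has an unevenly filled e_g set; the Jahn–Teller theorem predicts a tetragonal distortion (typically axial elongation) to lift the degeneracy.

[Cu(NO2)6]^4-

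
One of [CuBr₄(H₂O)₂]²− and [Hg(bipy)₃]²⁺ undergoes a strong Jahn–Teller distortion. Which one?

[CuBr₄(H₂O)₂]²−: Summing ligand charges against the −2 overall charge gives an oxidation state of +2 for copper. Group 11 minus oxidation state 2 gives a d⁹ configuration. The t₂g⁶e_g³ configuration has an unevenly filled e_g set; the Jahn–Teller theorem predicts a tetragonal distortion (typically axial elongation) to lift the degeneracy.
[Hg(bipy)₃]²⁺: 2,2′-bipyridine is neutral; balancing the +2 overall charge requires Hg(II). Mercury is a group-12 element; Hg(II) is therefore d¹⁰. The d¹⁰ configuration leaves the e_g set evenly filled (or empty) — no strong Jahn–Teller driving force.

[CuBr₄(H₂O)₂]²−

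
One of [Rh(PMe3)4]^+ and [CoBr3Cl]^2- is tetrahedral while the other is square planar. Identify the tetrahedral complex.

For [Rh(PMe3)4]^+: Summing ligand charges against the +1 overall charge gives an oxidation state of +1 for rhodium. Group 9 minus oxidation state 1 gives a d⁸ configuration. A 4d d⁸ ion has a large crystal-field splitting; square planar leaves the high-energy d_{x²−y²} orbital empty and maximises CFSE. → square planar.
For [CoBr3Cl]^2-: Summing ligand charges against the −2 overall charge gives an oxidation state of +2 for cobalt. Cobalt is a group-9 element; Co(II) is therefore d⁷. For a high-spin 3d d⁷ ion with weak-field ligands the small Δₜ gives little square-planar CFSE advantage, so four ligands adopt the sterically favoured tetrahedral geometry. → tetrahedral.

[CoBr3Cl]^2-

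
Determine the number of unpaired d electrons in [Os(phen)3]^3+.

Ligand charges: 1,10-phenanthroline is neutral. With an overall charge of +3 the osmium centre must be in the +3 oxidation state.
Osmium is a group-8 element; Os(III) is therefore d⁵.
Counting donor atoms: 3×1,10-phenanthroline (bidentate) → 6 donors. Coordination number = 6.
The spin state decides the count: a 5d ion has a large Δₒ and is invariably low-spin.
An octahedral low-spin d⁵ ion is t₂g⁵e_g⁰, giving 1 unpaired electron.

1 unpaired electron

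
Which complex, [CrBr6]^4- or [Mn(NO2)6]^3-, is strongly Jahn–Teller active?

[CrBr6]^4-

[CrBr6]^4-: Summing ligand charges against the −4 overall charge gives an oxidation state of +2 for chromium. Group 6 minus oxidation state 2 gives a d⁴ configuration. Bromide is a weak-field ligand for a first-row metal, so the complex is high-spin. The t₂g³e_g¹ (high-spin) configuration has an unevenly filled e_g set; the Jahn–Teller theorem predicts a tetragonal distortion (typically axial elongation) to lift the degeneracy.
[Mn(NO2)6]^3-: Ligand charges: each nitro (N-bound nitrite) is −1. With an overall charge of −3 the manganese centre must be in the +3 oxidation state. Mn sits in group 7, so the d-electron count is 7 − 3 = 4. Nitro (N-bound nitrite) is a strong-field ligand (high in the spectrochemical series) for a first-row metal, so the complex is low-spin. The d⁴ configuration leaves the e_g set evenly filled (or empty) — no strong Jahn–Teller driving force.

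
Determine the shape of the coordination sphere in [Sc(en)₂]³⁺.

Summing ligand charges against the +3 overall charge gives an oxidation state of +3 for scandium.
Sc sits in group 3, so the d-electron count is 3 − 3 = 0.
Counting donor atoms: 2×ethylenediamine (bidentate) → 4 donors. Coordination number = 4.
A d⁰ ion has no crystal-field stabilisation preference between square planar and tetrahedral, so four ligands adopt the sterically favoured tetrahedral geometry.

tetrahedral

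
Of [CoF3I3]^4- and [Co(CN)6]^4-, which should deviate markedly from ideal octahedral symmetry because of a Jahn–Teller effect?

[CoF3I3]^4-: Summing ligand charges against the −4 overall charge gives an oxidation state of +2 for cobalt. Cobalt is a group-9 element; Co(II) is therefore d⁷. Fluoride and iodide are weak-field ligands for a first-row metal, so the complex is high-spin. The d⁷ configuration leaves the e_g set evenly filled (or empty) — no strong Jahn–Teller driving force.
[Co(CN)6]^4-: Ligand charges: each cyanide is −1. With an overall charge of −4 the cobalt centre must be in the +2 oxidation state. Cobalt is a group-9 element; Co(II) is therefore d⁷. Cyanide is a strong-field ligand (high in the spectrochemical series) for a first-row metal, so the complex is low-spin. The t₂g⁶e_g¹ (low-spin) configuration has an unevenly filled e_g set; the Jahn–Teller theorem predicts a tetragonal distortion (typically axial elongation) to lift the degeneracy.

[Co(CN)6]^4-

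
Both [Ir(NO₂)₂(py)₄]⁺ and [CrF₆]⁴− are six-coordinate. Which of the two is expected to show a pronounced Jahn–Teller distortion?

[Ir(NO₂)₂(py)₄]⁺: Summing ligand charges against the +1 overall charge gives an oxidation state of +3 for iridium. Group 9 minus oxidation state 3 gives a d⁶ configuration. A 5d ion has a large Δₒ and is invariably low-spin. The d⁶ configuration leaves the e_g set evenly filled (or empty) — no strong Jahn–Teller driving force.
[CrF₆]⁴−: Each fluoride is −1; balancing the −4 overall charge requires Cr(II). Group 6 minus oxidation state 2 gives a d⁴ configuration. Fluoride is a weak-field ligand for a first-row metal, so the complex is high-spin. The t₂g³e_g¹ (high-spin) configuration has an unevenly filled e_g set; the Jahn–Teller theorem predicts a tetragonal distortion (typically axial elongation) to lift the degeneracy.

[CrF₆]⁴−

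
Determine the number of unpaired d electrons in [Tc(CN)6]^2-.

3

Each cyanide is −1; balancing the −2 overall charge requires Tc(IV).
Technetium is a group-7 element; Tc(IV) is therefore d³.
In an octahedral field the d³ configuration is t₂g³e_g⁰ (only one arrangement possible), giving 3 unpaired electrons.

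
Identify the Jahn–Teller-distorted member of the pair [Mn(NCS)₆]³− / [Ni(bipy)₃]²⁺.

[Mn(NCS)₆]³−

[Mn(NCS)₆]³−: Ligand charges: each isothiocyanate is −1. With an overall charge of −3 the manganese centre must be in the +3 oxidation state. Mn sits in group 7, so the d-electron count is 7 − 3 = 4. Isothiocyanate is a weak-field ligand for a first-row metal, so the complex is high-spin. The t₂g³e_g¹ (high-spin) configuration has an unevenly filled e_g set; the Jahn–Teller theorem predicts a tetragonal distortion (typically axial elongation) to lift the degeneracy.
[Ni(bipy)₃]²⁺: 2,2′-bipyridine is neutral; balancing the +2 overall charge requires Ni(II). Ni sits in group 10, so the d-electron count is 10 − 2 = 8. The d⁸ configuration leaves the e_g set evenly filled (or empty) — no strong Jahn–Teller driving force.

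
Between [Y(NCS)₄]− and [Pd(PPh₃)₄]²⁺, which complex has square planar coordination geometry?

[Pd(PPh₃)₄]²⁺

For [Y(NCS)₄]−: Each isothiocyanate is −1; balancing the −1 overall charge requires Y(III). Yttrium is a group-3 element; Y(III) is therefore d⁰. A d⁰ ion has no crystal-field stabilisation preference between square planar and tetrahedral, so four ligands adopt the sterically favoured tetrahedral geometry. → tetrahedral.
For [Pd(PPh₃)₄]²⁺: Ligand charges: triphenylphosphine is neutral. With an overall charge of +2 the palladium centre must be in the +2 oxidation state. Palladium is a group-10 element; Pd(II) is therefore d⁸. A 4d d⁸ ion has a large crystal-field splitting; square planar leaves the high-energy d_{x²−y²} orbital empty and maximises CFSE. → square planar.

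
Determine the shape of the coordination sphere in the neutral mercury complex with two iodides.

linear

Each iodide is −1; balancing the 0 overall charge requires Hg(II).
Group 12 minus oxidation state 2 gives a d¹⁰ configuration.
With 2 monodentate ligands the coordination number is 2.
A d¹⁰ ion with only two ligands adopts a linear arrangement (sp hybridisation; no CFSE preference).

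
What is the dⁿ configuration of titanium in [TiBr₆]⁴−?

d²

Ligand charges: each bromide is −1. With an overall charge of −4 the titanium centre must be in the +2 oxidation state.
Ti sits in group 4, so the d-electron count is 4 − 2 = 2.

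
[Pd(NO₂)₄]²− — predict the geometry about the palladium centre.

square planar

Ligand charges: each nitro (N-bound nitrite) is −1. With an overall charge of −2 the palladium centre must be in the +2 oxidation state.
Pd sits in group 10, so the d-electron count is 10 − 2 = 8.
With 4 monodentate ligands the coordination number is 4.
A 4d d⁸ ion has a large crystal-field splitting; square planar leaves the high-energy d_{x²−y²} orbital empty and maximises CFSE.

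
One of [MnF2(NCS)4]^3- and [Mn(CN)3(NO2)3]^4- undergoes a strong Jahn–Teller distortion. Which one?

[MnF2(NCS)4]^3-

[MnF2(NCS)4]^3-: Ligand charges: each fluoride is −1; each isothiocyanate is −1. With an overall charge of −3 the manganese centre must be in the +3 oxidation state. Group 7 minus oxidation state 3 gives a d⁴ configuration. Fluoride and isothiocyanate are weak-field ligands for a first-row metal, so the complex is high-spin. The t₂g³e_g¹ (high-spin) configuration has an unevenly filled e_g set; the Jahn–Teller theorem predicts a tetragonal distortion (typically axial elongation) to lift the degeneracy.
[Mn(CN)3(NO2)3]^4-: Each cyanide is −1; each nitro (N-bound nitrite) is −1; balancing the −4 overall charge requires Mn(II). Mn sits in group 7, so the d-electron count is 7 − 2 = 5. Cyanide and nitro (N-bound nitrite) are strong-field ligands (high in the spectrochemical series) for a first-row metal, so the complex is low-spin. The d⁵ configuration leaves the e_g set evenly filled (or empty) — no strong Jahn–Teller driving force.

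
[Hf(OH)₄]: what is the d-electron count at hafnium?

Ligand charges: each hydroxide is −1. With an overall charge of 0 the hafnium centre must be in the +4 oxidation state.
Hafnium is a group-4 element; Hf(IV) is therefore d⁰.

d0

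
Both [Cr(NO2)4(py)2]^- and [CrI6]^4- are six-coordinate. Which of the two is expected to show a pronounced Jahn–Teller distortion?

[CrI6]^4-

[Cr(NO2)4(py)2]^-: Each nitro (N-bound nitrite) is −1; pyridine is neutral; balancing the −1 overall charge requires Cr(III). Cr sits in group 6, so the d-electron count is 6 − 3 = 3. The d³ configuration leaves the e_g set evenly filled (or empty) — no strong Jahn–Teller driving force.
[CrI6]^4-: Ligand charges: each iodide is −1. With an overall charge of −4 the chromium centre must be in the +2 oxidation state. Chromium is a group-6 element; Cr(II) is therefore d⁴. Iodide is a weak-field ligand for a first-row metal, so the complex is high-spin. The t₂g³e_g¹ (high-spin) configuration has an unevenly filled e_g set; the Jahn–Teller theorem predicts a tetragonal distortion (typically axial elongation) to lift the degeneracy.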